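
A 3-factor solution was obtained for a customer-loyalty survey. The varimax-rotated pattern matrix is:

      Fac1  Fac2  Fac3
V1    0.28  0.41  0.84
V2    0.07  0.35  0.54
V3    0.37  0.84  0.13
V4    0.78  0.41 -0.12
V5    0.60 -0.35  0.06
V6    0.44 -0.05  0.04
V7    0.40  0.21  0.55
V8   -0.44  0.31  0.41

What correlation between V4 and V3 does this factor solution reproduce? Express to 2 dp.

r̂ = Σ λ_i·λ_j across factors = (0.78)(0.37) + (0.41)(0.84) + (-0.12)(0.13)
  = +0.2886 +0.3444 -0.0156 = 0.6174

0.62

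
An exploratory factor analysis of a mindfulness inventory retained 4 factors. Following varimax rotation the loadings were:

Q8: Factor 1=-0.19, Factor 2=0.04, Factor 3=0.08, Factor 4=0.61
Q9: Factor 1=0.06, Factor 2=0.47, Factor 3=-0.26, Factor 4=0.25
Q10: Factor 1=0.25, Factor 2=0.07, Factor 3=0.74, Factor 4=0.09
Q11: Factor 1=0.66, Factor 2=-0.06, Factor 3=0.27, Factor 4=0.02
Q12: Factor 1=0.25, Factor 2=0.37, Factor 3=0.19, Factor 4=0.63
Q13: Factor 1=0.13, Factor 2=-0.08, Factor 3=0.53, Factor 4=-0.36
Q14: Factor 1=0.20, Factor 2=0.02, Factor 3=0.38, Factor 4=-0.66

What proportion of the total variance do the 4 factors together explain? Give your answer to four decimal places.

0.5133

SS loadings by factor: 0.6572, 0.3747, 1.1559, 1.4052; total = 3.5930.
Total variance with 7 standardized items is 7, so the solution explains 3.5930/7 = 0.5133.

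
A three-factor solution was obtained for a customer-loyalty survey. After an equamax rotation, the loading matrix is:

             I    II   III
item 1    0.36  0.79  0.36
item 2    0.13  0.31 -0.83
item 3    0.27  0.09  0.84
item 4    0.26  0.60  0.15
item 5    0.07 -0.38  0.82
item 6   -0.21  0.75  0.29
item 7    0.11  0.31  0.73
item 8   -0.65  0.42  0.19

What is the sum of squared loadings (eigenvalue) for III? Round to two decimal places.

2.87

SS loadings for III = 0.36² + (-0.83)² + 0.84² + 0.15² + 0.82² + 0.29² + 0.73² + 0.19² = 0.1296 + 0.6889 + 0.7056 + 0.0225 + 0.6724 + 0.0841 + 0.5329 + 0.0361 = 2.8721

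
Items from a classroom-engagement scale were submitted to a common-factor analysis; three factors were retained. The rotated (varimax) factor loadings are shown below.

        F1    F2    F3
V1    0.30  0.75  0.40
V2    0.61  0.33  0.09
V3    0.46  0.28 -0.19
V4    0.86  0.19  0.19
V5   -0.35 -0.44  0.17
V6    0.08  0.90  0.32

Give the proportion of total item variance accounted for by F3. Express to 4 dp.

SS loadings for F3 = 0.40² + 0.09² + (-0.19)² + 0.19² + 0.17² + 0.32² = 0.3716
Proportion of variance = 0.3716 / 6 = 0.0619.

0.0619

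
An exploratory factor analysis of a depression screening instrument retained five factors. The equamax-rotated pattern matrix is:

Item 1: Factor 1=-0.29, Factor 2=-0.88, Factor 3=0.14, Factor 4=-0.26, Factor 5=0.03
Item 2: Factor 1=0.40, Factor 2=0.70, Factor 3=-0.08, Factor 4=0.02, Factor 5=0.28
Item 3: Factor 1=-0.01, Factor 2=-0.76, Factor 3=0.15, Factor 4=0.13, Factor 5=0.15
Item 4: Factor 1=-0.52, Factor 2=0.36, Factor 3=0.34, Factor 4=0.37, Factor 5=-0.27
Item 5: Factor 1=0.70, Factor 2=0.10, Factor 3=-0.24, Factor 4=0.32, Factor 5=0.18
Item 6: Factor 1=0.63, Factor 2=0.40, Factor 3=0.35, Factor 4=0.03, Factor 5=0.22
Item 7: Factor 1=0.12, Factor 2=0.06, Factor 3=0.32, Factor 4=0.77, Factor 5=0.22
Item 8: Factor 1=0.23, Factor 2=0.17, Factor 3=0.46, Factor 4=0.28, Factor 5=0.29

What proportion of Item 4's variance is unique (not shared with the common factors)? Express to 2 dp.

h² = (-0.52)² + 0.36² + 0.34² + 0.37² + (-0.27)² = 0.2704 + 0.1296 + 0.1156 + 0.1369 + 0.0729 = 0.7254
Uniqueness u² = 1 − h² = 1 − 0.7254 = 0.2746

0.27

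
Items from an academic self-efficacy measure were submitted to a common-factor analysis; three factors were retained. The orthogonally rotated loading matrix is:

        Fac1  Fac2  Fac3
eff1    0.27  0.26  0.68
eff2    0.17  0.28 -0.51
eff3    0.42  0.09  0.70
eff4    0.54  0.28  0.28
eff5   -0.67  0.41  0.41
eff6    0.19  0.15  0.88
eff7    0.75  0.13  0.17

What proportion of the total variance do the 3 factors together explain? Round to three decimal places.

SS loadings by factor: 1.6173, 0.4400, 2.2623; total = 4.3196.
Total variance with 7 standardized items is 7, so the solution explains 4.3196/7 = 0.6171.

0.617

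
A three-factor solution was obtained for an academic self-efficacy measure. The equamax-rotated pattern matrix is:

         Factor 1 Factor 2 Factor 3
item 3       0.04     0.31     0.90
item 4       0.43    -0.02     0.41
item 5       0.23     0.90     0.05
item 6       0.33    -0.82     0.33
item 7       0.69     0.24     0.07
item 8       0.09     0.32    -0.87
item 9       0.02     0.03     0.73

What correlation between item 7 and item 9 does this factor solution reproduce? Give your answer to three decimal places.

0.072

r̂ = Σ λ_i·λ_j across factors = (0.69)(0.02) + (0.24)(0.03) + (0.07)(0.73)
  = +0.0138 +0.0072 +0.0511 = 0.0721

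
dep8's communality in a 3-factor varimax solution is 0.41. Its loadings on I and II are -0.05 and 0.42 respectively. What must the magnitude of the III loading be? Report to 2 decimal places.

Under orthogonal rotation h² = Σλ², so λ_III² = h² − (0.1789) = 0.41 − 0.1789 = 0.2311.
|λ| = √0.2311 = 0.4807.

0.48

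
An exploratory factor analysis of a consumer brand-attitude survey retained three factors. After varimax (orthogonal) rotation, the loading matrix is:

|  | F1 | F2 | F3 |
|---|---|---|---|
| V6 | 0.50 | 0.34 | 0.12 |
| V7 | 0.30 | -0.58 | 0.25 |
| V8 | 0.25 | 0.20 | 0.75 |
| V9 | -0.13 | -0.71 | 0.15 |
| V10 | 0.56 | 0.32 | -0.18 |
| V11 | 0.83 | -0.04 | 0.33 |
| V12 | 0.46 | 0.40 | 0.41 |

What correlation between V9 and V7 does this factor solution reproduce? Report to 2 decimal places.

0.41

r̂ = Σ λ_i·λ_j across factors = (-0.13)(0.30) + (-0.71)(-0.58) + (0.15)(0.25)
  = -0.0390 +0.4118 +0.0375 = 0.4103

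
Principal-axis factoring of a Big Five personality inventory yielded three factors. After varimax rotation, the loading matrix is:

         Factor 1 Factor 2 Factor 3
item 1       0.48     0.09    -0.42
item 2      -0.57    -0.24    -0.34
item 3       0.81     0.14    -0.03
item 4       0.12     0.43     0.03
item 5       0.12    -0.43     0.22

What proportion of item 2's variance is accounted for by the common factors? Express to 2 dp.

0.50

h² = (-0.57)² + (-0.24)² + (-0.34)² = 0.3249 + 0.0576 + 0.1156 = 0.4981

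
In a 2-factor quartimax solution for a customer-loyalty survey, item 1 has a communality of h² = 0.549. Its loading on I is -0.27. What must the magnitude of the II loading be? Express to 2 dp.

0.69

Under orthogonal rotation h² = Σλ², so λ_II² = h² − (0.0729) = 0.549 − 0.0729 = 0.4761.
|λ| = √0.4761 = 0.6900.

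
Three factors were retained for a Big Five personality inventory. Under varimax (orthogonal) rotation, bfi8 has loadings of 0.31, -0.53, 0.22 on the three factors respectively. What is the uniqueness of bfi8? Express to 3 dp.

0.575

h² = 0.31² + (-0.53)² + 0.22² = 0.0961 + 0.2809 + 0.0484 = 0.4254
Uniqueness u² = 1 − h² = 1 − 0.4254 = 0.5746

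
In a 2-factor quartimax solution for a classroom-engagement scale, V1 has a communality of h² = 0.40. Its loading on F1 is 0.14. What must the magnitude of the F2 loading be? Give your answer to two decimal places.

0.62

Under orthogonal rotation h² = Σλ², so λ_F2² = h² − (0.0196) = 0.40 − 0.0196 = 0.3804.
|λ| = √0.3804 = 0.6168.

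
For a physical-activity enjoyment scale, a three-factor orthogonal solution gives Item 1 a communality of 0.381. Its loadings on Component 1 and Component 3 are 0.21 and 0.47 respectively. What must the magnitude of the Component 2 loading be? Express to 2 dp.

0.34

Under orthogonal rotation h² = Σλ², so λ_Component 2² = h² − (0.2650) = 0.381 − 0.2650 = 0.1160.
|λ| = √0.1160 = 0.3406.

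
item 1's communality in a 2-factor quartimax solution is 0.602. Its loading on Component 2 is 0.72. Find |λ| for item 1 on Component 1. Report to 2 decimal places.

0.29

Under orthogonal rotation h² = Σλ², so λ_Component 1² = h² − (0.5184) = 0.602 − 0.5184 = 0.0836.
|λ| = √0.0836 = 0.2891.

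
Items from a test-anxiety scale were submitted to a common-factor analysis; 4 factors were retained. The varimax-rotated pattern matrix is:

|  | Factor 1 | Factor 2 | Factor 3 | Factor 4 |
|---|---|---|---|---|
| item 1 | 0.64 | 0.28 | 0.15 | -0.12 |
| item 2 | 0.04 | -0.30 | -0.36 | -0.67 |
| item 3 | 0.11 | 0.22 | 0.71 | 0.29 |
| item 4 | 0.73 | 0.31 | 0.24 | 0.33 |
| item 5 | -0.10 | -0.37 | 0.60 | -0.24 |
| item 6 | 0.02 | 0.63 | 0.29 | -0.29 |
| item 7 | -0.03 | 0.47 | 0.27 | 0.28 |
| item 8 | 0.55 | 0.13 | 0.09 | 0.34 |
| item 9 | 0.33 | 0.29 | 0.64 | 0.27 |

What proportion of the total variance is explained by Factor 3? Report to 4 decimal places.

0.1832

SS loadings for Factor 3 = 0.15² + (-0.36)² + 0.71² + 0.24² + 0.60² + 0.29² + 0.27² + 0.09² + 0.64² = 1.6485
Proportion of variance = 1.6485 / 9 = 0.1832.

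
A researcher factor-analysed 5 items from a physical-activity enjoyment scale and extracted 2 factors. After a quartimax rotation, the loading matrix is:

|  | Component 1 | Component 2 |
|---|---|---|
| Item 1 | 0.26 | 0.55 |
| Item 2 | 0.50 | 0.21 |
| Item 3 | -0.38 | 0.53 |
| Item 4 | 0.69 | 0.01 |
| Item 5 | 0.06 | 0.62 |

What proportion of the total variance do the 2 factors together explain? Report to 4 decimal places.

Communalities: 0.3701, 0.2941, 0.4253, 0.4762, 0.3880; Σh² = 1.9537.
Total variance with 5 standardized items is 5, so the solution explains 1.9537/5 = 0.3907.

0.3907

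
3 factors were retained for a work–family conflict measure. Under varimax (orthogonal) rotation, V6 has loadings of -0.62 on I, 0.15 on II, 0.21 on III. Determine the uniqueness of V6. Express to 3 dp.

h² = (-0.62)² + 0.15² + 0.21² = 0.3844 + 0.0225 + 0.0441 = 0.4510
Uniqueness u² = 1 − h² = 1 − 0.4510 = 0.5490

0.549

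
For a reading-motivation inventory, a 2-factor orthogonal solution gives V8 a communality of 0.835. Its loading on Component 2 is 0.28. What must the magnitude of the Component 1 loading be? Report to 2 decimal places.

0.87

Under orthogonal rotation h² = Σλ², so λ_Component 1² = h² − (0.0784) = 0.835 − 0.0784 = 0.7566.
|λ| = √0.7566 = 0.8698.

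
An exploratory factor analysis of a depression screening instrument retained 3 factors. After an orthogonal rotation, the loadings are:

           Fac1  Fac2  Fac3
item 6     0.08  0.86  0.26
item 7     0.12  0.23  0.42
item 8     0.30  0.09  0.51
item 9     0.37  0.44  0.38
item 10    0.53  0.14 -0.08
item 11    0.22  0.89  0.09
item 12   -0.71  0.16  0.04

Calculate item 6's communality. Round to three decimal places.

h² = 0.08² + 0.86² + 0.26² = 0.0064 + 0.7396 + 0.0676 = 0.8136

0.814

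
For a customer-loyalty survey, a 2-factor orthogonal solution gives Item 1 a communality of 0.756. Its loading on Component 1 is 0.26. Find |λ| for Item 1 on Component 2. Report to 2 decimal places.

0.83

Under orthogonal rotation h² = Σλ², so λ_Component 2² = h² − (0.0676) = 0.756 − 0.0676 = 0.6884.
|λ| = √0.6884 = 0.8297.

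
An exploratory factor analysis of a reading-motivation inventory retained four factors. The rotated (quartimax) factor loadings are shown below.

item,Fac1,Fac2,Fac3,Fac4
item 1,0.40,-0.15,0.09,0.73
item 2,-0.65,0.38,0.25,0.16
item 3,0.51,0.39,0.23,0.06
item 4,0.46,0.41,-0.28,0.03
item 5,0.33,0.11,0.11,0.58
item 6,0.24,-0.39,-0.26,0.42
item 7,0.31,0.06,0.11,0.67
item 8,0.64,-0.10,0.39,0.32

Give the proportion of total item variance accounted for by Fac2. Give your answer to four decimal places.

0.0831

SS loadings for Fac2 = (-0.15)² + 0.38² + 0.39² + 0.41² + 0.11² + (-0.39)² + 0.06² + (-0.10)² = 0.6649
Proportion of variance = 0.6649 / 8 = 0.0831.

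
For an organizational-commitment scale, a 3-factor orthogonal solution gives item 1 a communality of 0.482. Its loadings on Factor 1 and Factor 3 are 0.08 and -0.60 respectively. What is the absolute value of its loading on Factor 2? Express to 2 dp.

Under orthogonal rotation h² = Σλ², so λ_Factor 2² = h² − (0.3664) = 0.482 − 0.3664 = 0.1156.
|λ| = √0.1156 = 0.3400.

0.34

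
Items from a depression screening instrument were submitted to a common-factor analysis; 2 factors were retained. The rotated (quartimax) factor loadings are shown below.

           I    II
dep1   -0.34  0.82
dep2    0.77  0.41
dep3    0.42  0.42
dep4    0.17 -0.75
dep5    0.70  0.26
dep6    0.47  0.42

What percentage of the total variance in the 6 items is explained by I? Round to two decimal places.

27.08%

SS loadings for I = (-0.34)² + 0.77² + 0.42² + 0.17² + 0.70² + 0.47² = 1.6247
With 6 standardized items, total variance = 6. Proportion = 1.6247/6 = 0.2708 → 27.08%.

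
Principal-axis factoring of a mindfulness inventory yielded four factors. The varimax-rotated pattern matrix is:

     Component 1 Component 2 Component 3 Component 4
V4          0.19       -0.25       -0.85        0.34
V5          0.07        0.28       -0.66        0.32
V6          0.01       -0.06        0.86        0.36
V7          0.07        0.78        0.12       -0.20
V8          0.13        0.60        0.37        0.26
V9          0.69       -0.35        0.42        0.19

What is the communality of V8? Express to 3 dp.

h² = 0.13² + 0.60² + 0.37² + 0.26² = 0.0169 + 0.3600 + 0.1369 + 0.0676 = 0.5814

0.581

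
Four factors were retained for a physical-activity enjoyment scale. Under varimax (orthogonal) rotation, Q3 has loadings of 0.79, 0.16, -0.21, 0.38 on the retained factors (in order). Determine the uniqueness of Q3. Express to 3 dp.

0.162

h² = 0.79² + 0.16² + (-0.21)² + 0.38² = 0.6241 + 0.0256 + 0.0441 + 0.1444 = 0.8382
Uniqueness u² = 1 − h² = 1 − 0.8382 = 0.1618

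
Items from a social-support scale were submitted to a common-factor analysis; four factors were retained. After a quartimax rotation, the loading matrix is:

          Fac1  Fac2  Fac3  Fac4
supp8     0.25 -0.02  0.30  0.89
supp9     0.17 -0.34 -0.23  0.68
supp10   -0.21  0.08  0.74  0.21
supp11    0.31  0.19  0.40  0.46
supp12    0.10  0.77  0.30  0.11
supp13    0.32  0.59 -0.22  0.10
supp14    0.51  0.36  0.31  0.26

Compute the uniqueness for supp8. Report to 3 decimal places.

h² = 0.25² + (-0.02)² + 0.30² + 0.89² = 0.0625 + 0.0004 + 0.0900 + 0.7921 = 0.9450
Uniqueness u² = 1 − h² = 1 − 0.9450 = 0.0550

0.055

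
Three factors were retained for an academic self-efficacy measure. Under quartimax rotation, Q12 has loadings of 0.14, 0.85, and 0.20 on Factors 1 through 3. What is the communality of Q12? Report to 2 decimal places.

0.78

h² = 0.14² + 0.85² + 0.20² = 0.0196 + 0.7225 + 0.0400 = 0.7821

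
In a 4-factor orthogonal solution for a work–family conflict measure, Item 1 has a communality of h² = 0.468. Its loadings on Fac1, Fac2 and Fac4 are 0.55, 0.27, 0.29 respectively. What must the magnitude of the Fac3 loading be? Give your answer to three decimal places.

0.092

Under orthogonal rotation h² = Σλ², so λ_Fac3² = h² − (0.4595) = 0.468 − 0.4595 = 0.0085.
|λ| = √0.0085 = 0.0922.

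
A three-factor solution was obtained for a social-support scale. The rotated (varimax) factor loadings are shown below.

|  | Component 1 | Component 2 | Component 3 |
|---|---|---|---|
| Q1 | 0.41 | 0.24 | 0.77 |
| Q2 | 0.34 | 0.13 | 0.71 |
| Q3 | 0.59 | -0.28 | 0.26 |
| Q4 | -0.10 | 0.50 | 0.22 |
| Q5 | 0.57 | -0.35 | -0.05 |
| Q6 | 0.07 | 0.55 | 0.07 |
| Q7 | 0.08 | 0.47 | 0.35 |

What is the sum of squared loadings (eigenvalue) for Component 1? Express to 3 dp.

0.978

SS loadings for Component 1 = 0.41² + 0.34² + 0.59² + (-0.10)² + 0.57² + 0.07² + 0.08² = 0.1681 + 0.1156 + 0.3481 + 0.0100 + 0.3249 + 0.0049 + 0.0064 = 0.9780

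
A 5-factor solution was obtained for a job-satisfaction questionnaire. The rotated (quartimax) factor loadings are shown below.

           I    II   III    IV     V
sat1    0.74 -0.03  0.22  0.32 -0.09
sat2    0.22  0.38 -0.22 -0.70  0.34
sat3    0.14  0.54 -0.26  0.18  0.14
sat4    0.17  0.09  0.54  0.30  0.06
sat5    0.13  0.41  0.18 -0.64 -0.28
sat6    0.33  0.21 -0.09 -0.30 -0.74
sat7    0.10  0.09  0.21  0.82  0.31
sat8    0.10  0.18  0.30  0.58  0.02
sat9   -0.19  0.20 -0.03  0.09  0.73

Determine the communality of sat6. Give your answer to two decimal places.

0.80

h² = 0.33² + 0.21² + (-0.09)² + (-0.30)² + (-0.74)² = 0.1089 + 0.0441 + 0.0081 + 0.0900 + 0.5476 = 0.7987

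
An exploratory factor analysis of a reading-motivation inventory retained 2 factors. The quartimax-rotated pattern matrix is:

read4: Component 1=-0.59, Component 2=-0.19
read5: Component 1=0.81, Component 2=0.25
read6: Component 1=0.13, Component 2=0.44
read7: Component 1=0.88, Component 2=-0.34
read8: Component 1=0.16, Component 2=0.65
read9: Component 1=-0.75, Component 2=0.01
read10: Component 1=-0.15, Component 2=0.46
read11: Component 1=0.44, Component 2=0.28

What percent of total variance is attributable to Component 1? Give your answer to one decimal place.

32.5%

SS loadings for Component 1 = (-0.59)² + 0.81² + 0.13² + 0.88² + 0.16² + (-0.75)² + (-0.15)² + 0.44² = 2.5997
With 8 standardized items, total variance = 8. Proportion = 2.5997/8 = 0.3250 → 32.50%.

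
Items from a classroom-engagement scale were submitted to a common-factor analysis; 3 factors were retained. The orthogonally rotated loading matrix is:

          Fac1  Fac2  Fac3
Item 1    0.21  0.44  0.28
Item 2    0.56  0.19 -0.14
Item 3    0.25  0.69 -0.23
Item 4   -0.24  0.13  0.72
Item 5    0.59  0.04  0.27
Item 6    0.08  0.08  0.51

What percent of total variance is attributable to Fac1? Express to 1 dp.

13.9%

SS loadings for Fac1 = 0.21² + 0.56² + 0.25² + (-0.24)² + 0.59² + 0.08² = 0.8323
With 6 standardized items, total variance = 6. Proportion = 0.8323/6 = 0.1387 → 13.87%.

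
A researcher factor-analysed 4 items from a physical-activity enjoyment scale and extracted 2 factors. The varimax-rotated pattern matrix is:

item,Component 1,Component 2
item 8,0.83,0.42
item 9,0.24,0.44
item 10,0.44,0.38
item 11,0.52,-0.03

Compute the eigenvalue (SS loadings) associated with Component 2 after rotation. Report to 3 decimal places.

SS loadings for Component 2 = 0.42² + 0.44² + 0.38² + (-0.03)² = 0.1764 + 0.1936 + 0.1444 + 0.0009 = 0.5153

0.515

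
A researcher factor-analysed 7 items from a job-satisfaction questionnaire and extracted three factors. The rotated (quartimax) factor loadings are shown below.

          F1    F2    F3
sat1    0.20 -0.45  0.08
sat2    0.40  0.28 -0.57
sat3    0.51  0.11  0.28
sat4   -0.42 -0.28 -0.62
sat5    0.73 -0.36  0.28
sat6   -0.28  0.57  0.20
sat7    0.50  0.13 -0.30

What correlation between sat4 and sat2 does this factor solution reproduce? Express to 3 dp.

0.107

r̂ = Σ λ_i·λ_j across factors = (-0.42)(0.40) + (-0.28)(0.28) + (-0.62)(-0.57)
  = -0.1680 -0.0784 +0.3534 = 0.1070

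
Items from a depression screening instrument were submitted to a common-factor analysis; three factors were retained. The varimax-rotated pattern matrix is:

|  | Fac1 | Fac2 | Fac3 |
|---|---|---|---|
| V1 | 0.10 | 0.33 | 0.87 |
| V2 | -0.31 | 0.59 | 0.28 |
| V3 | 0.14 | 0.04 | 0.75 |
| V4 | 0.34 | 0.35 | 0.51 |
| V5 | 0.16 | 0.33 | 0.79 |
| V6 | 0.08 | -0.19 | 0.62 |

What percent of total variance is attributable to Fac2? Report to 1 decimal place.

SS loadings for Fac2 = 0.33² + 0.59² + 0.04² + 0.35² + 0.33² + (-0.19)² = 0.7261
With 6 standardized items, total variance = 6. Proportion = 0.7261/6 = 0.1210 → 12.10%.

12.1%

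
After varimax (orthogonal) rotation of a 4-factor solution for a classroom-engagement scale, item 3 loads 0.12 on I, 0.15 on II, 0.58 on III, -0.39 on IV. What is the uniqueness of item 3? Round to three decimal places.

0.475

h² = 0.12² + 0.15² + 0.58² + (-0.39)² = 0.0144 + 0.0225 + 0.3364 + 0.1521 = 0.5254
Uniqueness u² = 1 − h² = 1 − 0.5254 = 0.4746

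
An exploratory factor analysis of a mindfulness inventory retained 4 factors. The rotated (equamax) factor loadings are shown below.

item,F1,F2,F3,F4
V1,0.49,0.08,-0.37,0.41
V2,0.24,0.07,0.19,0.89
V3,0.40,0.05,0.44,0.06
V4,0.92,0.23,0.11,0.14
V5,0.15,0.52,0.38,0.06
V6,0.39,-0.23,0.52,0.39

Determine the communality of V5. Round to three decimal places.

h² = 0.15² + 0.52² + 0.38² + 0.06² = 0.0225 + 0.2704 + 0.1444 + 0.0036 = 0.4409

0.441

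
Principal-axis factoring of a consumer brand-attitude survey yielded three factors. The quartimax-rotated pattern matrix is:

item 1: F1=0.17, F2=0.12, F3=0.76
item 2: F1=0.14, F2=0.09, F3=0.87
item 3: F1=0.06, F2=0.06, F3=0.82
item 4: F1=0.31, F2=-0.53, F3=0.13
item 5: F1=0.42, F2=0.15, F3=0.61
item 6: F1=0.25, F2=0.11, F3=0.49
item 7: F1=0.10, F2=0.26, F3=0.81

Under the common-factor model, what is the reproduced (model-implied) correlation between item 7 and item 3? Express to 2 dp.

r̂ = Σ λ_i·λ_j across factors = (0.10)(0.06) + (0.26)(0.06) + (0.81)(0.82)
  = +0.0060 +0.0156 +0.6642 = 0.6858

0.69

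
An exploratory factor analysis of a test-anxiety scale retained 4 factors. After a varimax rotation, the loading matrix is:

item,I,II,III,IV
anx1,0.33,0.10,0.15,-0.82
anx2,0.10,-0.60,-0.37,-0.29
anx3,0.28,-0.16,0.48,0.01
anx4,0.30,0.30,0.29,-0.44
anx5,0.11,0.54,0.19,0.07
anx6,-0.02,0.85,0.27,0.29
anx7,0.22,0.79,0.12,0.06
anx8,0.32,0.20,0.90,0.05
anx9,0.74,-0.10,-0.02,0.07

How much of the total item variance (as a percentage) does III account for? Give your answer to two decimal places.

SS loadings for III = 0.15² + (-0.37)² + 0.48² + 0.29² + 0.19² + 0.27² + 0.12² + 0.90² + (-0.02)² = 1.4077
With 9 standardized items, total variance = 9. Proportion = 1.4077/9 = 0.1564 → 15.64%.

15.64%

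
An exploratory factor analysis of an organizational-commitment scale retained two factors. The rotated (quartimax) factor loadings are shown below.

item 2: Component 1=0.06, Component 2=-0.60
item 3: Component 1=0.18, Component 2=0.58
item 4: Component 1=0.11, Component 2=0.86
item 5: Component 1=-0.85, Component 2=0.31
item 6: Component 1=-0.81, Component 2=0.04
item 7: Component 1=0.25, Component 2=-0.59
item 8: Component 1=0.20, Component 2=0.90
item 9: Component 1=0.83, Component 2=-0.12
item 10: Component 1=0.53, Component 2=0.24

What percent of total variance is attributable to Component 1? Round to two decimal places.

27.77%

SS loadings for Component 1 = 0.06² + 0.18² + 0.11² + (-0.85)² + (-0.81)² + 0.25² + 0.20² + 0.83² + 0.53² = 2.4990
With 9 standardized items, total variance = 9. Proportion = 2.4990/9 = 0.2777 → 27.77%.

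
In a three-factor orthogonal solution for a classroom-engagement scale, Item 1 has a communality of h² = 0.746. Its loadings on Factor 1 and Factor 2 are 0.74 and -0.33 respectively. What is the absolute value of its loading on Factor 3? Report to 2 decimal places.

0.30

Under orthogonal rotation h² = Σλ², so λ_Factor 3² = h² − (0.6565) = 0.746 − 0.6565 = 0.0895.
|λ| = √0.0895 = 0.2992.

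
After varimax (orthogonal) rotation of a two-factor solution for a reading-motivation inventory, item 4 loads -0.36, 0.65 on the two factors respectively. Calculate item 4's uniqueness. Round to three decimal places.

h² = (-0.36)² + 0.65² = 0.1296 + 0.4225 = 0.5521
Uniqueness u² = 1 − h² = 1 − 0.5521 = 0.4479

0.448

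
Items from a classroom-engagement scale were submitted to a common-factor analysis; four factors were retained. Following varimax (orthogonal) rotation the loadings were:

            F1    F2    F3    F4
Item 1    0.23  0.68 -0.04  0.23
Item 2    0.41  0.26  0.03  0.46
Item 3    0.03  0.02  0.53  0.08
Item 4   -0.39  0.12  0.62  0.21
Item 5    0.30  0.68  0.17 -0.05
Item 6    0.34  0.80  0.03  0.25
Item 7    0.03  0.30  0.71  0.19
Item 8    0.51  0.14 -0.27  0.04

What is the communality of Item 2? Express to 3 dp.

h² = 0.41² + 0.26² + 0.03² + 0.46² = 0.1681 + 0.0676 + 0.0009 + 0.2116 = 0.4482

0.448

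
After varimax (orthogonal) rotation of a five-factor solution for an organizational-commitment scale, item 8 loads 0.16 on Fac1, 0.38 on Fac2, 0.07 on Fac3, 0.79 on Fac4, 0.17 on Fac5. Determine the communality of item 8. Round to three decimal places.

0.828

h² = 0.16² + 0.38² + 0.07² + 0.79² + 0.17² = 0.0256 + 0.1444 + 0.0049 + 0.6241 + 0.0289 = 0.8279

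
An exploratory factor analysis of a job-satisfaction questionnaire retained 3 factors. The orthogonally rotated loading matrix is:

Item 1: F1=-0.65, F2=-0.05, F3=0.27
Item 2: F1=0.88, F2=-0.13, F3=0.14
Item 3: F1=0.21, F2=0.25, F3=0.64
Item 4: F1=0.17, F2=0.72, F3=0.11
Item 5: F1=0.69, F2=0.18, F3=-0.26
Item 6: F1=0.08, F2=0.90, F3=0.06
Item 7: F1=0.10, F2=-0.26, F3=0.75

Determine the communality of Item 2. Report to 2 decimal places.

0.81

h² = 0.88² + (-0.13)² + 0.14² = 0.7744 + 0.0169 + 0.0196 = 0.8109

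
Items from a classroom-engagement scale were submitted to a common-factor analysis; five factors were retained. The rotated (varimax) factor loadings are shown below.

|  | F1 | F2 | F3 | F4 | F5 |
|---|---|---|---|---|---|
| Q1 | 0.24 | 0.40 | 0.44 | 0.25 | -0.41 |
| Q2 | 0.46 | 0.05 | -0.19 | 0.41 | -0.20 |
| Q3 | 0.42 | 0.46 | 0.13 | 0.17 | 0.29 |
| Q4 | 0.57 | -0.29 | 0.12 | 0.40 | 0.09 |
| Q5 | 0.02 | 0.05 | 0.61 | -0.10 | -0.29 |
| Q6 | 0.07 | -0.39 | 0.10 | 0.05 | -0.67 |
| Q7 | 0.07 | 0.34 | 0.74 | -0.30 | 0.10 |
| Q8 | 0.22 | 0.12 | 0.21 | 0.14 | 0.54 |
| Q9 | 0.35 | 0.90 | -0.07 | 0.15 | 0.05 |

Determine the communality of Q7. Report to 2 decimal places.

0.77

h² = 0.07² + 0.34² + 0.74² + (-0.30)² + 0.10² = 0.0049 + 0.1156 + 0.5476 + 0.0900 + 0.0100 = 0.7681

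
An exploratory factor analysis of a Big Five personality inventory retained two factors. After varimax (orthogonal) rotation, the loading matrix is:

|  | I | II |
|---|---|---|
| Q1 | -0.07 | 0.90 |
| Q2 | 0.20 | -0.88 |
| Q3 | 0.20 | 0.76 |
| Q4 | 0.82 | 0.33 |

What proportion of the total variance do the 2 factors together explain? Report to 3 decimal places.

SS loadings by factor: 0.7573, 2.2709; total = 3.0282.
Total variance with 4 standardized items is 4, so the solution explains 3.0282/4 = 0.7571.

0.757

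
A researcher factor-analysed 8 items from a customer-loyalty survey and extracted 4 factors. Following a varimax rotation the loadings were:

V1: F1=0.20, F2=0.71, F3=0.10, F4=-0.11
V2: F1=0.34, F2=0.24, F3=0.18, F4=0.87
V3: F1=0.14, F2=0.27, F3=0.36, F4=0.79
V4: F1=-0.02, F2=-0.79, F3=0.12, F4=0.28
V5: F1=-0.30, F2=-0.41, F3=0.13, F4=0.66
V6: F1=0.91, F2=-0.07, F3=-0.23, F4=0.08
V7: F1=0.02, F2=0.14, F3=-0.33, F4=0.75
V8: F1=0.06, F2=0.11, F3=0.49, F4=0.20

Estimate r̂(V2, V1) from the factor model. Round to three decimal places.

0.161

r̂ = Σ λ_i·λ_j across factors = (0.34)(0.20) + (0.24)(0.71) + (0.18)(0.10) + (0.87)(-0.11)
  = +0.0680 +0.1704 +0.0180 -0.0957 = 0.1607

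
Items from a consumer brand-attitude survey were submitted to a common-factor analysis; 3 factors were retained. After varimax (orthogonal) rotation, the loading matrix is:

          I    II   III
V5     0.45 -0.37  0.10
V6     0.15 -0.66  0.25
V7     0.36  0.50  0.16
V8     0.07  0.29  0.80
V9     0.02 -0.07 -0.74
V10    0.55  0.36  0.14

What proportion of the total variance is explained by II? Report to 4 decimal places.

0.1735

SS loadings for II = (-0.37)² + (-0.66)² + 0.50² + 0.29² + (-0.07)² + 0.36² = 1.0411
Proportion of variance = 1.0411 / 6 = 0.1735.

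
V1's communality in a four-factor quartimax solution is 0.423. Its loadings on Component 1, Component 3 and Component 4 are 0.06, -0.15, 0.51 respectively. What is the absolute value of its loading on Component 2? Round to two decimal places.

Under orthogonal rotation h² = Σλ², so λ_Component 2² = h² − (0.2862) = 0.423 − 0.2862 = 0.1368.
|λ| = √0.1368 = 0.3699.

0.37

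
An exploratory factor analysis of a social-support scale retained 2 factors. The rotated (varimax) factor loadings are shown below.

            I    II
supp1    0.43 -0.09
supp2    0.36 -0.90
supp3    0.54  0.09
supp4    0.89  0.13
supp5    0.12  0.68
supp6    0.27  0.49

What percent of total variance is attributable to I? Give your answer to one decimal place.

SS loadings for I = 0.43² + 0.36² + 0.54² + 0.89² + 0.12² + 0.27² = 1.4855
With 6 standardized items, total variance = 6. Proportion = 1.4855/6 = 0.2476 → 24.76%.

24.8%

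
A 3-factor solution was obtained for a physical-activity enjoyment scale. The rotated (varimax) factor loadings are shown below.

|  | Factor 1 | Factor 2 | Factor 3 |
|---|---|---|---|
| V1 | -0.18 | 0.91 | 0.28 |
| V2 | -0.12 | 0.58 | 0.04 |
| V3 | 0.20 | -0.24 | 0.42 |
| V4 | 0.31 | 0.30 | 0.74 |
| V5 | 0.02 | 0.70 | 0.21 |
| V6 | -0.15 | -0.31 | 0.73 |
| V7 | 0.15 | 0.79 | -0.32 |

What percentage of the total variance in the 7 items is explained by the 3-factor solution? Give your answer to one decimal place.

60.5%

SS loadings by factor: 0.2283, 2.5223, 1.4834; total = 4.2340.
Total variance with 7 standardized items is 7, so the solution explains 4.2340/7 = 0.6049 = 60.49%.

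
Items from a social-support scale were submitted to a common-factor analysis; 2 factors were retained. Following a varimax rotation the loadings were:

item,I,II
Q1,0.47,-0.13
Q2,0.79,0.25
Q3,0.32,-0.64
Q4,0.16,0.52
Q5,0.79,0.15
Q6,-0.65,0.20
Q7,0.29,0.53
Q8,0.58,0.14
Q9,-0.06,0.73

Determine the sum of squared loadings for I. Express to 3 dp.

2.444

SS loadings for I = 0.47² + 0.79² + 0.32² + 0.16² + 0.79² + (-0.65)² + 0.29² + 0.58² + (-0.06)² = 0.2209 + 0.6241 + 0.1024 + 0.0256 + 0.6241 + 0.4225 + 0.0841 + 0.3364 + 0.0036 = 2.4437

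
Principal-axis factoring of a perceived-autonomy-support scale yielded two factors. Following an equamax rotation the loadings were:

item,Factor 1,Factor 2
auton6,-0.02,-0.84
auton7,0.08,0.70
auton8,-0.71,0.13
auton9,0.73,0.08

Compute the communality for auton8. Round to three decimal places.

h² = (-0.71)² + 0.13² = 0.5041 + 0.0169 = 0.5210

0.521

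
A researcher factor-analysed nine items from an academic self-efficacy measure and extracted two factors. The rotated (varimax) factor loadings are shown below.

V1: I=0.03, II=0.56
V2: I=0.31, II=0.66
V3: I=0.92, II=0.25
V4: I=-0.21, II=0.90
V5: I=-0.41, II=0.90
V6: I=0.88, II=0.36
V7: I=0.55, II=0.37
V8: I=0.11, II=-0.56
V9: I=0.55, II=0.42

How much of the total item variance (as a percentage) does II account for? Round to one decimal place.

35.4%

SS loadings for II = 0.56² + 0.66² + 0.25² + 0.90² + 0.90² + 0.36² + 0.37² + (-0.56)² + 0.42² = 3.1882
With 9 standardized items, total variance = 9. Proportion = 3.1882/9 = 0.3542 → 35.42%.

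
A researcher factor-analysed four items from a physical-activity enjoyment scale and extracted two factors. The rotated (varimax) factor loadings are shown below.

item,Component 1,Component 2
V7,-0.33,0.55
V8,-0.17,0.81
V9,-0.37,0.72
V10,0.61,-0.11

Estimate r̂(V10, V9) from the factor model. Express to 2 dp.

r̂ = Σ λ_i·λ_j across factors = (0.61)(-0.37) + (-0.11)(0.72)
  = -0.2257 -0.0792 = -0.3049

-0.30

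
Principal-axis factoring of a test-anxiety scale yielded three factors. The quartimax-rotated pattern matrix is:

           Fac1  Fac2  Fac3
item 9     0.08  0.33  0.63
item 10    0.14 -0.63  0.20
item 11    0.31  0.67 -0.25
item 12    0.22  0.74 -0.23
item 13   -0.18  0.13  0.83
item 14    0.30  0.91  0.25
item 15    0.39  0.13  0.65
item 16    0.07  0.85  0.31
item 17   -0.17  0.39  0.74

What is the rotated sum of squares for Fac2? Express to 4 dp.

3.2388

SS loadings for Fac2 = 0.33² + (-0.63)² + 0.67² + 0.74² + 0.13² + 0.91² + 0.13² + 0.85² + 0.39² = 0.1089 + 0.3969 + 0.4489 + 0.5476 + 0.0169 + 0.8281 + 0.0169 + 0.7225 + 0.1521 = 3.2388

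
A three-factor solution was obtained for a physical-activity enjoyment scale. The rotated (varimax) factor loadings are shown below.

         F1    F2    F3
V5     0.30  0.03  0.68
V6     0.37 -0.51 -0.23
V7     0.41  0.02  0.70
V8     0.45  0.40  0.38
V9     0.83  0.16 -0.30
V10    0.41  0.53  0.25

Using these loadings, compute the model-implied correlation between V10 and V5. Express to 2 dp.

r̂ = Σ λ_i·λ_j across factors = (0.41)(0.30) + (0.53)(0.03) + (0.25)(0.68)
  = +0.1230 +0.0159 +0.1700 = 0.3089

0.31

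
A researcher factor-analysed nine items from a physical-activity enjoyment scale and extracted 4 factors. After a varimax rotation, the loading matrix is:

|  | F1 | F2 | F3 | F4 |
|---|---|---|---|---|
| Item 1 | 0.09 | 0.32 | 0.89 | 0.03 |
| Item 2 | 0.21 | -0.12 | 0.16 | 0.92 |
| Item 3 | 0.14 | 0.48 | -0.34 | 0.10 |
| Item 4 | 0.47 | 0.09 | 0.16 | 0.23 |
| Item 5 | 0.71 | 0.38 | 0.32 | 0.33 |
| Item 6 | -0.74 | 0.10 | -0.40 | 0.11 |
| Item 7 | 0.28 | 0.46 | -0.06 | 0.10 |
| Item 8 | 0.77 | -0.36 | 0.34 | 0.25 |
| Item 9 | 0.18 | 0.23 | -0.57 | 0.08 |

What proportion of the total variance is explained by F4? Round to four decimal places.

SS loadings for F4 = 0.03² + 0.92² + 0.10² + 0.23² + 0.33² + 0.11² + 0.10² + 0.25² + 0.08² = 1.1101
Proportion of variance = 1.1101 / 9 = 0.1233.

0.1233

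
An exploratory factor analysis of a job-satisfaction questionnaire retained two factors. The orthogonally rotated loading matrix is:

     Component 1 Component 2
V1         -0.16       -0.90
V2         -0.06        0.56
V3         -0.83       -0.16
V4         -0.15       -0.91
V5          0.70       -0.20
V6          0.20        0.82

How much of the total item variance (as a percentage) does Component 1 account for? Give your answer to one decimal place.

SS loadings for Component 1 = (-0.16)² + (-0.06)² + (-0.83)² + (-0.15)² + 0.70² + 0.20² = 1.2706
With 6 standardized items, total variance = 6. Proportion = 1.2706/6 = 0.2118 → 21.18%.

21.2%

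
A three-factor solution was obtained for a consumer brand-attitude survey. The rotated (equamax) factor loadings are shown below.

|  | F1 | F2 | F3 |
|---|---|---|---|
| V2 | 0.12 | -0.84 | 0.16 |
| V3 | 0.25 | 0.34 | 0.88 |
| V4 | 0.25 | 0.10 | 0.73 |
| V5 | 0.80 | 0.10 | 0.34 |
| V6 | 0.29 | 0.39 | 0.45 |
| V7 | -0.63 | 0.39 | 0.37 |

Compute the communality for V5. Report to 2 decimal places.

h² = 0.80² + 0.10² + 0.34² = 0.6400 + 0.0100 + 0.1156 = 0.7656

0.77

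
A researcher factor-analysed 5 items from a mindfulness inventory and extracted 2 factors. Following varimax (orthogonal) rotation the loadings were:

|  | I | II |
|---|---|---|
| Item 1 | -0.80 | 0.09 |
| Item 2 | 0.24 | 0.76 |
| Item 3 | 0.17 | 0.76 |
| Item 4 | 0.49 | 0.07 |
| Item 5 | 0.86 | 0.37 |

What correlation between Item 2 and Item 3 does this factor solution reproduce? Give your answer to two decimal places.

r̂ = Σ λ_i·λ_j across factors = (0.24)(0.17) + (0.76)(0.76)
  = +0.0408 +0.5776 = 0.6184

0.62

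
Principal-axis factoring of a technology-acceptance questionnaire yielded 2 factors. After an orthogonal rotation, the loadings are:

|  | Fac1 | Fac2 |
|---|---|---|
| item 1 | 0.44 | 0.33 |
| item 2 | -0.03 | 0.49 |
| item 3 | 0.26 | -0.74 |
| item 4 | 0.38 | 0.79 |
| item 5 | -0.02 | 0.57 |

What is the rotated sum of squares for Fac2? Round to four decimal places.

1.8456

SS loadings for Fac2 = 0.33² + 0.49² + (-0.74)² + 0.79² + 0.57² = 0.1089 + 0.2401 + 0.5476 + 0.6241 + 0.3249 = 1.8456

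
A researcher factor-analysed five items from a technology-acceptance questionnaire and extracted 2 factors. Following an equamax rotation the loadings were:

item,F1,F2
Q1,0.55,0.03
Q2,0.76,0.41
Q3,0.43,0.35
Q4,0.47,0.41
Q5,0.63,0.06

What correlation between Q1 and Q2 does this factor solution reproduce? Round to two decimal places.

r̂ = Σ λ_i·λ_j across factors = (0.55)(0.76) + (0.03)(0.41)
  = +0.4180 +0.0123 = 0.4303

0.43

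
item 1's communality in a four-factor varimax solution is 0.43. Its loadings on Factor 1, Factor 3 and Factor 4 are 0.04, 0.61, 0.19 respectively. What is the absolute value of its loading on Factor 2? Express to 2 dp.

Under orthogonal rotation h² = Σλ², so λ_Factor 2² = h² − (0.4098) = 0.43 − 0.4098 = 0.0202.
|λ| = √0.0202 = 0.1421.

0.14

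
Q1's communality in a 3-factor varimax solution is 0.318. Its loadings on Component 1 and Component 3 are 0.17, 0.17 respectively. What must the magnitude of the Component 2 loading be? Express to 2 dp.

Under orthogonal rotation h² = Σλ², so λ_Component 2² = h² − (0.0578) = 0.318 − 0.0578 = 0.2602.
|λ| = √0.2602 = 0.5101.

0.51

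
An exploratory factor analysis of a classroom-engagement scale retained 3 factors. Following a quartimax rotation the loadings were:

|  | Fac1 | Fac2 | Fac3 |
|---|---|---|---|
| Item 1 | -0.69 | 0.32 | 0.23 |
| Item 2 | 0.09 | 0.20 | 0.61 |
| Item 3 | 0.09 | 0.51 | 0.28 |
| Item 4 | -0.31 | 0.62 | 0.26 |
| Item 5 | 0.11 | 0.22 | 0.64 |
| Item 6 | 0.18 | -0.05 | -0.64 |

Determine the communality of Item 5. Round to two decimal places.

h² = 0.11² + 0.22² + 0.64² = 0.0121 + 0.0484 + 0.4096 = 0.4701

0.47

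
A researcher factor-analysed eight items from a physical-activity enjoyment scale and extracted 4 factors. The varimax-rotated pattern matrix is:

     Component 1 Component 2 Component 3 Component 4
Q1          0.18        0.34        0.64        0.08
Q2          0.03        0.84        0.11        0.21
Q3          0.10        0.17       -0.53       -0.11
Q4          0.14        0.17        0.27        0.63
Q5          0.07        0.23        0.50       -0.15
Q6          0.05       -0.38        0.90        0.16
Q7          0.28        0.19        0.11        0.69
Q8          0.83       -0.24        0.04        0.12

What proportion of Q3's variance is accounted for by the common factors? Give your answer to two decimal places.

0.33

h² = 0.10² + 0.17² + (-0.53)² + (-0.11)² = 0.0100 + 0.0289 + 0.2809 + 0.0121 = 0.3319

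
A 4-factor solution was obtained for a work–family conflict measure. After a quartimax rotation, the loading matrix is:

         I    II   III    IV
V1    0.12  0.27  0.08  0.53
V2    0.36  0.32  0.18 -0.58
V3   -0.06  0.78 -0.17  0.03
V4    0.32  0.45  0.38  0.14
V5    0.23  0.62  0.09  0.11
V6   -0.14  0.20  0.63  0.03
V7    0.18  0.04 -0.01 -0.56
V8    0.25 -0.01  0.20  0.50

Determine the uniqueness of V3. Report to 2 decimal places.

0.36

h² = (-0.06)² + 0.78² + (-0.17)² + 0.03² = 0.0036 + 0.6084 + 0.0289 + 0.0009 = 0.6418
Uniqueness u² = 1 − h² = 1 − 0.6418 = 0.3582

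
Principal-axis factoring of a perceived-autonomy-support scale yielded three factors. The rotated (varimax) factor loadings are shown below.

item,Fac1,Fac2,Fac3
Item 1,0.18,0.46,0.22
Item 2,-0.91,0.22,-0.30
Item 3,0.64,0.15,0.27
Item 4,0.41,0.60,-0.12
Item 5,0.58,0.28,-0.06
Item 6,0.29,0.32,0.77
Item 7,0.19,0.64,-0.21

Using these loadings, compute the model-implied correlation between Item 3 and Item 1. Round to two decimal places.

r̂ = Σ λ_i·λ_j across factors = (0.64)(0.18) + (0.15)(0.46) + (0.27)(0.22)
  = +0.1152 +0.0690 +0.0594 = 0.2436

0.24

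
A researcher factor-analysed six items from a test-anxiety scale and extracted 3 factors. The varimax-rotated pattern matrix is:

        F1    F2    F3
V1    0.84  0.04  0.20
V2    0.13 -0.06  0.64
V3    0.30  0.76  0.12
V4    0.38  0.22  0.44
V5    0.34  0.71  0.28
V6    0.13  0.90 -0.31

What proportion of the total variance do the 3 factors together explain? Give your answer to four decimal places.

SS loadings by factor: 1.0894, 1.9453, 0.8321; total = 3.8668.
Total variance with 6 standardized items is 6, so the solution explains 3.8668/6 = 0.6445.

0.6445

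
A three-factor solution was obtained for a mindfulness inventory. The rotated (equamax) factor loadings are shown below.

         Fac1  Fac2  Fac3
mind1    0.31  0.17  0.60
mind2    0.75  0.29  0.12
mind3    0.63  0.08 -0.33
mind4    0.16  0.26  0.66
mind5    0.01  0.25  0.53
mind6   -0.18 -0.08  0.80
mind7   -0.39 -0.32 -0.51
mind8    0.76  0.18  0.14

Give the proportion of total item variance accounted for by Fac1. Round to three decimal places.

0.230

SS loadings for Fac1 = 0.31² + 0.75² + 0.63² + 0.16² + 0.01² + (-0.18)² + (-0.39)² + 0.76² = 1.8433
Proportion of variance = 1.8433 / 8 = 0.2304.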